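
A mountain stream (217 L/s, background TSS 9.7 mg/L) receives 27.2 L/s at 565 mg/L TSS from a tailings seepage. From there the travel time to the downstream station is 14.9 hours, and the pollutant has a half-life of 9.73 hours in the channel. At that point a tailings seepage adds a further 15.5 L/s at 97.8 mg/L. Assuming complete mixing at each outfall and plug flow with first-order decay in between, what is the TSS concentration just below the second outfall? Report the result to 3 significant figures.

29.1 mg/L

Flow-weighted average: C = (217.0·9.700 + 27.20·565.0) / 244.2 = 17470/244.2 = 71.55 mg/L; combined flow 244.2 L/s.
Half-life 9.73 h → k = ln 2 / 9.73 = 0.07124 h⁻¹ = 1.710 d⁻¹.
First-order decay: C = 71.55·exp(−k·t) = 71.55·0.3460 = 24.75 mg/L.
Second outfall: C = (244.2·24.75 + 15.50·97.80)/259.7 = 29.11 mg/L.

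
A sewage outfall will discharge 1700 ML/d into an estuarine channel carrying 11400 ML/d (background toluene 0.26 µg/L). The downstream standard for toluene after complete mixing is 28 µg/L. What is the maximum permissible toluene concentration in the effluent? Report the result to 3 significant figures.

At the limit, (Qr·Cr + Qe·Cₑ)/(Qr + Qe) = 28:
Cₑ = (13100·28 − 11400·0.2600) / 1700 = 214.0 µg/L.

214 µg/L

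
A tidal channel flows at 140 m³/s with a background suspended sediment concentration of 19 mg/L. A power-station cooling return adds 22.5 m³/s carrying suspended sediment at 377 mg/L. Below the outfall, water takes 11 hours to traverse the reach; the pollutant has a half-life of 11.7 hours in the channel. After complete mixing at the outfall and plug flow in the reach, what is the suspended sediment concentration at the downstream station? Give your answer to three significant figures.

Mixed concentration C = ΣQC/ΣQ = (140.0·19.00 + 22.50·377.0) / 162.5 = 11140/162.5 = 68.57 mg/L.
Half-life 11.7 h → k = ln 2 / 11.7 = 0.05924 h⁻¹ = 1.422 d⁻¹.
First-order decay: C = 68.57·exp(−k·t) = 68.57·0.5212 = 35.74 mg/L.

35.7 mg/L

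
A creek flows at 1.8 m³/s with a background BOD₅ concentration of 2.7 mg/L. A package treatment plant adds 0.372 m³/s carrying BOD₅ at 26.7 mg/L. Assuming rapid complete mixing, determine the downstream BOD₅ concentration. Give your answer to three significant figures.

6.81 mg/L

Flow-weighted average: C = (1.800·2.700 + 0.3720·26.70) / 2.172 = 14.79/2.172 = 6.810 mg/L.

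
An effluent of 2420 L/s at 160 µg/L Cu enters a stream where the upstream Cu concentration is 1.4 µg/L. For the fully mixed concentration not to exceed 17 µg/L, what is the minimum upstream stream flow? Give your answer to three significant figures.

22200 L/s

Set C_mix = 17: (Q·1.400 + 2420·160.0) / (Q + 2420) = 17
→ Q = 2420·(160.0 − 17)/(17 − 1.400) = 22180 L/s.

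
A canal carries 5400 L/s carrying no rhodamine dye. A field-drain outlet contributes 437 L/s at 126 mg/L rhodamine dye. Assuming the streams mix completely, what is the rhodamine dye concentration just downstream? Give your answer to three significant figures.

Flow-weighted average: C = (5400·0 + 437.0·126.0) / 5837 = 55060/5837 = 9.433 mg/L.

9.43 mg/L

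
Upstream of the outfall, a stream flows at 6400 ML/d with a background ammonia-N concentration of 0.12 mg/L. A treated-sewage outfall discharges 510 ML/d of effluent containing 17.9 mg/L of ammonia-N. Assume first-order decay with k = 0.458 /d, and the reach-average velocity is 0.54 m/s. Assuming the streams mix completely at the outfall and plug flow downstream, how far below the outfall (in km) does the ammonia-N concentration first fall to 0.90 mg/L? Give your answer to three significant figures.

Flow-weighted average: C = (6400·0.1200 + 510.0·17.90) / 6910 = 9897/6910 = 1.432 mg/L.
Set 1.432·exp(−k·t) = 0.90 → t = ln(1.432/0.90)/k = 87650 s = 24.35 h.
Distance = v·t = 0.54·87650 = 47330 m = 47.33 km.

47.3 km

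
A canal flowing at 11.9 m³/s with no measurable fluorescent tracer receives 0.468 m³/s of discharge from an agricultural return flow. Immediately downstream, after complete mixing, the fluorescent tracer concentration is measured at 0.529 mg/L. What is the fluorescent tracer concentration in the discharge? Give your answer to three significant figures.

14.0 mg/L

Mass balance: 11.90·0 + 0.4680·Cₑ = 12.37·0.5290
→ Cₑ = (12.37·0.5290 − 11.90·0) / 0.4680 = 13.98 mg/L.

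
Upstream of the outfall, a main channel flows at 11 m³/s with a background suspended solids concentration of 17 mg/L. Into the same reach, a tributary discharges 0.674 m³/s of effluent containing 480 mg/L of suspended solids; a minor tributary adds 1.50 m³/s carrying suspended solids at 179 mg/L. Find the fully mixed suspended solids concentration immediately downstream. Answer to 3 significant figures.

59.1 mg/L

Mixed concentration C = ΣQC/ΣQ = (11.00·17.00 + 0.6740·480.0 + 1.500·179.0) / 13.17 = 779.0/13.17 = 59.13 mg/L.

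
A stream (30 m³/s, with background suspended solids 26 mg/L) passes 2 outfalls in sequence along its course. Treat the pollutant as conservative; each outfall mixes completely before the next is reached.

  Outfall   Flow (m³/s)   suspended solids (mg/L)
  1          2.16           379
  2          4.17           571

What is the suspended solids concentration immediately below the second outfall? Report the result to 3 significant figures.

110 mg/L

After outfall 1: Q = 30.00 + 2.160 = 32.16 m³/s; C = (30.00·26.00 + 2.160·379.0)/32.16 = 49.71 mg/L.
After outfall 2: Q = 32.16 + 4.170 = 36.33 m³/s; C = (32.16·49.71 + 4.170·571.0)/36.33 = 109.5 mg/L.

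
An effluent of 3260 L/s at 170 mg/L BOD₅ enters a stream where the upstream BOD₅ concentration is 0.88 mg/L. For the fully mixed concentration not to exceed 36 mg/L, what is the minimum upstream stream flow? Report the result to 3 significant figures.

12400 L/s

Set C_mix = 36: (Q·0.8800 + 3260·170.0) / (Q + 3260) = 36
→ Q = 3260·(170.0 − 36)/(36 − 0.8800) = 12440 L/s.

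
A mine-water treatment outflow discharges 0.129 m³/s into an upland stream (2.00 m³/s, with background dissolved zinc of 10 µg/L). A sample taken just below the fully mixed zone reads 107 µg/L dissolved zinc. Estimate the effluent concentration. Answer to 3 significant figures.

1610 µg/L

Mass balance: 2.000·10.00 + 0.1290·Cₑ = 2.129·107.0
→ Cₑ = (2.129·107.0 − 2.000·10.00) / 0.1290 = 1611 µg/L.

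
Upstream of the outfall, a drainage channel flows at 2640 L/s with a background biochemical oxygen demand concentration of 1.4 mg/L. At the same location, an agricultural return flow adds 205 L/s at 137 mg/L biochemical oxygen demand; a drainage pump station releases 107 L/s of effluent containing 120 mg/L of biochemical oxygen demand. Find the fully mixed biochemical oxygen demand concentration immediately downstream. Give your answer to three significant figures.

15.1 mg/L

After mixing, C = (2640·1.400 + 205.0·137.0 + 107.0·120.0) / 2952 = 44620/2952 = 15.12 mg/L.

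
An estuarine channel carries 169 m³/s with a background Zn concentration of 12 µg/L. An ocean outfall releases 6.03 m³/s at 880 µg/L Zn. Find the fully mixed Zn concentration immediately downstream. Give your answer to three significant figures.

41.9 µg/L

Flow-weighted average: C = (169.0·12.00 + 6.030·880.0) / 175.0 = 7334/175.0 = 41.90 µg/L.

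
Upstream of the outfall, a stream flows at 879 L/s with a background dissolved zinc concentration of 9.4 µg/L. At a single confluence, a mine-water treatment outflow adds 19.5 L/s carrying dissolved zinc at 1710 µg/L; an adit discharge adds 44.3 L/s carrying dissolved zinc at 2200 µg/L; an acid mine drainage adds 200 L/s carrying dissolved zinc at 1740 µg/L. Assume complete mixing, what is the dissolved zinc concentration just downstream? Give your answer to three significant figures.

Mixed concentration C = ΣQC/ΣQ = (879.0·9.400 + 19.50·1710 + 44.30·2200 + 200.0·1740) / 1143 = 487100/1143 = 426.2 µg/L.

426 µg/L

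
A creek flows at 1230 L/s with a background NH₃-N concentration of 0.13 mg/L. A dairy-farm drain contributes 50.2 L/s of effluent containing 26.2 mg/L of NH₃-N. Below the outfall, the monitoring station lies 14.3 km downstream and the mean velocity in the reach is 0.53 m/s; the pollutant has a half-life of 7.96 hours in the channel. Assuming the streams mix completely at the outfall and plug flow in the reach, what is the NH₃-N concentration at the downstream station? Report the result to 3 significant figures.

0.600 mg/L

Mixed concentration C = ΣQC/ΣQ = (1230·0.1300 + 50.20·26.20) / 1280 = 1475/1280 = 1.152 mg/L.
Travel time t = 14.3·1000 / 0.53 = 26980 s = 7.495 h.
Half-life 7.96 h → k = ln 2 / 7.96 = 0.08708 h⁻¹ = 2.090 d⁻¹.
After decay, C = 1.152 × e^(−kt) = 1.152 × 0.5207 = 0.6000 mg/L.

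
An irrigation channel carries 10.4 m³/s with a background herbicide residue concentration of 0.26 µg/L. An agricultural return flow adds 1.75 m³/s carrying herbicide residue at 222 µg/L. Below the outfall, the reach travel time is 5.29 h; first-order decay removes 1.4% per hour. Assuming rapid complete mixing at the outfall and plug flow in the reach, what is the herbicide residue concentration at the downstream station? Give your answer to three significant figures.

29.9 µg/L

Conservation of mass: C = (10.40·0.2600 + 1.750·222.0) / 12.15 = 391.2/12.15 = 32.20 µg/L.
1.4%/h lost → k = −ln(1 − 0.014) = 0.01410 h⁻¹.
Applying C = C₀e^(−kt): 32.20 × 0.9281 = 29.88 µg/L.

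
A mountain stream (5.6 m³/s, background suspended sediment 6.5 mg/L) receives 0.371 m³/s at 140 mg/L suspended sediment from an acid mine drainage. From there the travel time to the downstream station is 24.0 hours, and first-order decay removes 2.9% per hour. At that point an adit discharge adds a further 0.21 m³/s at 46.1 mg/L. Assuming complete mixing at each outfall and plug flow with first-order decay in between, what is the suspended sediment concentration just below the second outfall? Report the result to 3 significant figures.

Mixed concentration C = ΣQC/ΣQ = (5.600·6.500 + 0.3710·140.0) / 5.971 = 88.34/5.971 = 14.79 mg/L; combined flow 5.971 m³/s.
2.9%/h lost → k = −ln(1 − 0.029) = 0.02943 h⁻¹.
Applying C = C₀e^(−kt): 14.79 × 0.4935 = 7.301 mg/L.
Second outfall: C = (5.971·7.301 + 0.2100·46.10)/6.181 = 8.619 mg/L.

8.62 mg/L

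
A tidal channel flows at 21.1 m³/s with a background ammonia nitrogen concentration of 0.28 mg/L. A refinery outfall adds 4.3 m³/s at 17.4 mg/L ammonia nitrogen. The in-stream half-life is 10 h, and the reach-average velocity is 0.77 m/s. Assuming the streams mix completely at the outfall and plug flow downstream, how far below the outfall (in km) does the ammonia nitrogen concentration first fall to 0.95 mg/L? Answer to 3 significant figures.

Flow-weighted average: C = (21.10·0.2800 + 4.300·17.40) / 25.40 = 80.73/25.40 = 3.178 mg/L.
Half-life 10 h → k = ln 2 / 10 = 0.06931 h⁻¹ = 1.664 d⁻¹.
Set 3.178·exp(−k·t) = 0.95 → t = ln(3.178/0.95)/k = 62720 s = 17.42 h.
Distance = v·t = 0.77·62720 = 48290 m = 48.29 km.

48.3 km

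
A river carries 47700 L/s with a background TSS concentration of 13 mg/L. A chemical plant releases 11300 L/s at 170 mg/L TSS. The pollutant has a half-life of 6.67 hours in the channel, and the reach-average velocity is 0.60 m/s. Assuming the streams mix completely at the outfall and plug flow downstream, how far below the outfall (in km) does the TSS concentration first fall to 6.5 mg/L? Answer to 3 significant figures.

39.3 km

After mixing, C = (47700·13.00 + 11300·170.0) / 59000 = 2541000/59000 = 43.07 mg/L.
Half-life 6.67 h → k = ln 2 / 6.67 = 0.1039 h⁻¹ = 2.494 d⁻¹.
Set 43.07·exp(−k·t) = 6.5 → t = ln(43.07/6.5)/k = 65510 s = 18.20 h.
Distance = v·t = 0.60·65510 = 39310 m = 39.31 km.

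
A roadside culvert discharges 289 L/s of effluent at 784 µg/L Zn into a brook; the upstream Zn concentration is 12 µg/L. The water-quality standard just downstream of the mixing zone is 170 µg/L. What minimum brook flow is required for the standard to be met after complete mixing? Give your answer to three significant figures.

Set C_mix = 170: (Q·12.00 + 289.0·784.0) / (Q + 289.0) = 170
→ Q = 289.0·(784.0 − 170)/(170 − 12.00) = 1123 L/s.

1120 L/s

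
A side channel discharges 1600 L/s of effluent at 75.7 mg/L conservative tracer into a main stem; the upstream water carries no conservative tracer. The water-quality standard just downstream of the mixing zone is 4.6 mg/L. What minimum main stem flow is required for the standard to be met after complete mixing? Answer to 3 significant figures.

Set C_mix = 4.6: (Q·0 + 1600·75.70) / (Q + 1600) = 4.6
→ Q = 1600·(75.70 − 4.6)/(4.6 − 0) = 24730 L/s.

24700 L/s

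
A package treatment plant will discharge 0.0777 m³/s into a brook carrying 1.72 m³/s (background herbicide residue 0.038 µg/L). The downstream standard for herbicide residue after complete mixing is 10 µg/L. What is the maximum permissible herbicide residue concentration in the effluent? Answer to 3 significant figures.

231 µg/L

At the limit, (Qr·Cr + Qe·Cₑ)/(Qr + Qe) = 10:
Cₑ = (1.798·10 − 1.720·0.03800) / 0.07770 = 230.5 µg/L.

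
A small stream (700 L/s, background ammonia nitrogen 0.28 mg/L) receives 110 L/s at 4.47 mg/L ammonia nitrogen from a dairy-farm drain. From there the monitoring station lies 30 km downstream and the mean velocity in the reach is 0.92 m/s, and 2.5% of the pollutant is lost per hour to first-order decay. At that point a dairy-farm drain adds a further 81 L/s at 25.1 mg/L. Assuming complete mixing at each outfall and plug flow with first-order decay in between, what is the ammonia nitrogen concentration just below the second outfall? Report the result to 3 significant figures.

Mixed concentration C = ΣQC/ΣQ = (700.0·0.2800 + 110.0·4.470) / 810.0 = 687.7/810.0 = 0.8490 mg/L; combined flow 810.0 L/s.
Travel time t = 30·1000 / 0.92 = 32610 s = 9.058 h.
2.5%/h lost → k = −ln(1 − 0.025) = 0.02532 h⁻¹.
Decay over the reach: 0.8490·exp(−kt) = 0.8490·0.7951 = 0.6750 mg/L.
Second outfall: C = (810.0·0.6750 + 81.00·25.10)/891.0 = 2.895 mg/L.

2.90 mg/L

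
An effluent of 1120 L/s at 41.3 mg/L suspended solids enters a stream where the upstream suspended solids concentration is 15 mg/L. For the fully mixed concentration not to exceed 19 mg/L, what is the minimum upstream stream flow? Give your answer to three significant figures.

6240 L/s

Set C_mix = 19: (Q·15.00 + 1120·41.30) / (Q + 1120) = 19
→ Q = 1120·(41.30 − 19)/(19 − 15.00) = 6244 L/s.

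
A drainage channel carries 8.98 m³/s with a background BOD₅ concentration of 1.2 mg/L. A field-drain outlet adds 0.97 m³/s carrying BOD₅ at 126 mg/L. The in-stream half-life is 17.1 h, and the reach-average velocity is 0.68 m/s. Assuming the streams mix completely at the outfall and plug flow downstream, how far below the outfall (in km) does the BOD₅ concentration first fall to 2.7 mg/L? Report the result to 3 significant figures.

Mass balance: C = (8.980·1.200 + 0.9700·126.0) / 9.950 = 133.0/9.950 = 13.37 mg/L.
Half-life 17.1 h → k = ln 2 / 17.1 = 0.04053 h⁻¹ = 0.9728 d⁻¹.
Set 13.37·exp(−k·t) = 2.7 → t = ln(13.37/2.7)/k = 142100 s = 39.46 h.
Distance = v·t = 0.68·142100 = 96600 m = 96.60 km.

96.6 km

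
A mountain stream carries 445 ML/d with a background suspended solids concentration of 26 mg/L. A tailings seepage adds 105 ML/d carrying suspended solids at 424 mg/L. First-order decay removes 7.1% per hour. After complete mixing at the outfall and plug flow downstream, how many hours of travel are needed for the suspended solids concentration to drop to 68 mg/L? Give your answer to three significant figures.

Flow-weighted average: C = (445.0·26.00 + 105.0·424.0) / 550.0 = 56090/550.0 = 102.0 mg/L.
7.1%/h lost → k = −ln(1 − 0.071) = 0.07365 h⁻¹.
102.0·exp(−k·t) = 68 → t = ln(102.0/68)/k = 19810 s = 5.503 h.

5.50 h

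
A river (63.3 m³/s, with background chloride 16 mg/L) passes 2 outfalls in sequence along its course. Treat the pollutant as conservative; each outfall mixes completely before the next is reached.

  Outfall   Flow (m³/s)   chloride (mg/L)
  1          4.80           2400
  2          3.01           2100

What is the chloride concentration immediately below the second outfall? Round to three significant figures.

265 mg/L

Outfall 1: combined Q = 68.10 m³/s; C = (63.30·16.00 + 4.800·2400)/68.10 = 184.0 mg/L.
Outfall 2: combined Q = 71.11 m³/s; C = (68.10·184.0 + 3.010·2100)/71.11 = 265.1 mg/L.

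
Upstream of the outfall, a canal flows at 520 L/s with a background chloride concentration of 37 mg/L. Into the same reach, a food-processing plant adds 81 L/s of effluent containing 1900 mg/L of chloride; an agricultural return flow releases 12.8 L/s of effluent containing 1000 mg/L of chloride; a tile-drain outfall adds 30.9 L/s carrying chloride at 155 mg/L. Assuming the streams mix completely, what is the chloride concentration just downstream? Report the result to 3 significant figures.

296 mg/L

After mixing, C = (520.0·37.00 + 81.00·1900 + 12.80·1000 + 30.90·155.0) / 644.7 = 190700/644.7 = 295.8 mg/L.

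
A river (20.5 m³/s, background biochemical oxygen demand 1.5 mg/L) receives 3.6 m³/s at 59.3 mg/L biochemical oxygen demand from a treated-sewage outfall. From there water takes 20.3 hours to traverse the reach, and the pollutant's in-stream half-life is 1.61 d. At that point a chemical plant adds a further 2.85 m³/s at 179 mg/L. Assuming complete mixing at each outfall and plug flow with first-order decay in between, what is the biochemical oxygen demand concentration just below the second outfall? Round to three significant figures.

25.2 mg/L

Mixed concentration C = ΣQC/ΣQ = (20.50·1.500 + 3.600·59.30) / 24.10 = 244.2/24.10 = 10.13 mg/L; combined flow 24.10 m³/s.
Half-life 1.61 d → k = ln 2 / 1.61 = 0.4305 d⁻¹.
Applying C = C₀e^(−kt): 10.13 × 0.6948 = 7.041 mg/L.
Second outfall: C = (24.10·7.041 + 2.850·179.0)/26.95 = 25.23 mg/L.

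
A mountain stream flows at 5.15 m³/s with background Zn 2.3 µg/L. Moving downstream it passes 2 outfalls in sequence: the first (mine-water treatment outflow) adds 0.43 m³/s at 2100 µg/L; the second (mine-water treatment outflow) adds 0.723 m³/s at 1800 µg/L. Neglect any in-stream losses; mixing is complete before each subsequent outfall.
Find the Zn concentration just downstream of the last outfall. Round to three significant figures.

352 µg/L

After outfall 1: Q = 5.150 + 0.4300 = 5.580 m³/s; C = (5.150·2.300 + 0.4300·2100)/5.580 = 164.0 µg/L.
After outfall 2: Q = 5.580 + 0.7230 = 6.303 m³/s; C = (5.580·164.0 + 0.7230·1800)/6.303 = 351.6 µg/L.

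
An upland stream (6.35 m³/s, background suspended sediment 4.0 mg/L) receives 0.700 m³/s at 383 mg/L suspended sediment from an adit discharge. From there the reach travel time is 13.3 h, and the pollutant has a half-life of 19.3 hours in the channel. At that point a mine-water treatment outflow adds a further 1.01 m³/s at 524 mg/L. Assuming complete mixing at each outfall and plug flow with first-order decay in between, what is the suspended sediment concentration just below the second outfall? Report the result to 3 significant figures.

88.2 mg/L

Mixed concentration C = ΣQC/ΣQ = (6.350·4.000 + 0.7000·383.0) / 7.050 = 293.5/7.050 = 41.63 mg/L; combined flow 7.050 m³/s.
Half-life 19.3 h → k = ln 2 / 19.3 = 0.03591 h⁻¹ = 0.8619 d⁻¹.
First-order decay: C = 41.63·exp(−k·t) = 41.63·0.6202 = 25.82 mg/L.
Second outfall: C = (7.050·25.82 + 1.010·524.0)/8.060 = 88.25 mg/L.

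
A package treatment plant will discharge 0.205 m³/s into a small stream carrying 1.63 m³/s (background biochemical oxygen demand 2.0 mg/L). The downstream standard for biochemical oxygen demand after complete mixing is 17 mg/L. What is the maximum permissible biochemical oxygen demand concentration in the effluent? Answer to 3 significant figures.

136 mg/L

At the limit, (Qr·Cr + Qe·Cₑ)/(Qr + Qe) = 17:
Cₑ = (1.835·17 − 1.630·2.000) / 0.2050 = 136.3 mg/L.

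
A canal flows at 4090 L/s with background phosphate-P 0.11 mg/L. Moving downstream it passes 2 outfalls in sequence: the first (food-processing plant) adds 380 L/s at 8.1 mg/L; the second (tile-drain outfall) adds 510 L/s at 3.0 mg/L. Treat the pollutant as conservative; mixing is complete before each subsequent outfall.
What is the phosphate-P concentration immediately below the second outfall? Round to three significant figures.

1.02 mg/L

Outfall 1: combined Q = 4470 L/s; C = (4090·0.1100 + 380.0·8.100)/4470 = 0.7892 mg/L.
Outfall 2: combined Q = 4980 L/s; C = (4470·0.7892 + 510.0·3.000)/4980 = 1.016 mg/L.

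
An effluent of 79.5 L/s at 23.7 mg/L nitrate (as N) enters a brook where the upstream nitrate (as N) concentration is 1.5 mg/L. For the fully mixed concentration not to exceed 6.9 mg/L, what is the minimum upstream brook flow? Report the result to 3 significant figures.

Set C_mix = 6.9: (Q·1.500 + 79.50·23.70) / (Q + 79.50) = 6.9
→ Q = 79.50·(23.70 − 6.9)/(6.9 − 1.500) = 247.3 L/s.

247 L/s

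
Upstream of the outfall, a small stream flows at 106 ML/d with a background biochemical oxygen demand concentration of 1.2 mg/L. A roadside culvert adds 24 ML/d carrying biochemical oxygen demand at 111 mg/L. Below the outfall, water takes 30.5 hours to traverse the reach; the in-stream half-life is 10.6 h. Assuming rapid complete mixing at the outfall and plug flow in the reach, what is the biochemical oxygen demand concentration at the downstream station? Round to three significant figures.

After mixing, C = (106.0·1.200 + 24.00·111.0) / 130.0 = 2791/130.0 = 21.47 mg/L.
Half-life 10.6 h → k = ln 2 / 10.6 = 0.06539 h⁻¹ = 1.569 d⁻¹.
After decay, C = 21.47 × e^(−kt) = 21.47 × 0.1361 = 2.922 mg/L.

2.92 mg/L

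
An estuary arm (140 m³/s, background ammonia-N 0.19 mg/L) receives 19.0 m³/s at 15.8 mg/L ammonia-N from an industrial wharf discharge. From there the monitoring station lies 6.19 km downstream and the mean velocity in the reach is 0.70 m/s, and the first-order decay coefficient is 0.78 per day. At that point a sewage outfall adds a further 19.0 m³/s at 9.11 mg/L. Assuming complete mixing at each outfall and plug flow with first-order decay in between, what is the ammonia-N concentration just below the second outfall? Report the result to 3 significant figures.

2.67 mg/L

Conservation of mass: C = (140.0·0.1900 + 19.00·15.80) / 159.0 = 326.8/159.0 = 2.055 mg/L; combined flow 159.0 m³/s.
Travel time t = 6.19·1000 / 0.70 = 8843 s = 2.456 h.
Applying C = C₀e^(−kt): 2.055 × 0.9233 = 1.898 mg/L.
At the second outfall, C = (159.0·1.898 + 19.00·9.110) / (159.0 + 19.00) = 2.668 mg/L.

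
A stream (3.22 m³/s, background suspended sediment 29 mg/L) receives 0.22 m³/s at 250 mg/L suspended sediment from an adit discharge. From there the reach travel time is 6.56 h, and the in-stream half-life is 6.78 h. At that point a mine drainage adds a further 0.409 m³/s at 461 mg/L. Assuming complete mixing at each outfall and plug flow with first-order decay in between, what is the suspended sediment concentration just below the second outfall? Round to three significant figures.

Mixed concentration C = ΣQC/ΣQ = (3.220·29.00 + 0.2200·250.0) / 3.440 = 148.4/3.440 = 43.13 mg/L; combined flow 3.440 m³/s.
Half-life 6.78 h → k = ln 2 / 6.78 = 0.1022 h⁻¹ = 2.454 d⁻¹.
After decay, C = 43.13 × e^(−kt) = 43.13 × 0.5114 = 22.06 mg/L.
Second outfall: C = (3.440·22.06 + 0.4090·461.0)/3.849 = 68.70 mg/L.

68.7 mg/L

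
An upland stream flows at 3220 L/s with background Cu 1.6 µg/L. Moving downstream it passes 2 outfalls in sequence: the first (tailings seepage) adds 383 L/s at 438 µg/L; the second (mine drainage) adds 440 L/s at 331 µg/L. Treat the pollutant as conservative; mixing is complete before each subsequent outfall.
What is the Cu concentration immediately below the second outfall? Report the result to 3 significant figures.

Below outfall 1: Q → 3603 L/s, C = (3220·1.600 + 383.0·438.0)/3603 = 47.99 µg/L.
Below outfall 2: Q → 4043 L/s, C = (3603·47.99 + 440.0·331.0)/4043 = 78.79 µg/L.

78.8 µg/L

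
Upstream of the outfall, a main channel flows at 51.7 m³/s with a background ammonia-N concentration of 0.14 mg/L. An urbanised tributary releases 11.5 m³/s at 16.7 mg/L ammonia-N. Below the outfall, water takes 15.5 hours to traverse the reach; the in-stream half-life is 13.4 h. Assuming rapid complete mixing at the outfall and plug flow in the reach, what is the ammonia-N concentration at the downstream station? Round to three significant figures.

After mixing, C = (51.70·0.1400 + 11.50·16.70) / 63.20 = 199.3/63.20 = 3.153 mg/L.
Half-life 13.4 h → k = ln 2 / 13.4 = 0.05173 h⁻¹ = 1.241 d⁻¹.
After decay, C = 3.153 × e^(−kt) = 3.153 × 0.4485 = 1.414 mg/L.

1.41 mg/L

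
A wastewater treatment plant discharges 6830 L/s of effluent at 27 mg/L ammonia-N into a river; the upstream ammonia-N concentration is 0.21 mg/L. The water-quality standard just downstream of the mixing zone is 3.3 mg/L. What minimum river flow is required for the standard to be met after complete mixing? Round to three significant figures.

52400 L/s

Set C_mix = 3.3: (Q·0.2100 + 6830·27.00) / (Q + 6830) = 3.3
→ Q = 6830·(27.00 − 3.3)/(3.3 − 0.2100) = 52390 L/s.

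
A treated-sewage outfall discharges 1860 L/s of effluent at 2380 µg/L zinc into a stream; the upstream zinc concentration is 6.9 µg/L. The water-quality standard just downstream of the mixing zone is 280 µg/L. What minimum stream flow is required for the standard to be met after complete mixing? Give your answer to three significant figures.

14300 L/s

Set C_mix = 280: (Q·6.900 + 1860·2380) / (Q + 1860) = 280
→ Q = 1860·(2380 − 280)/(280 − 6.900) = 14300 L/s.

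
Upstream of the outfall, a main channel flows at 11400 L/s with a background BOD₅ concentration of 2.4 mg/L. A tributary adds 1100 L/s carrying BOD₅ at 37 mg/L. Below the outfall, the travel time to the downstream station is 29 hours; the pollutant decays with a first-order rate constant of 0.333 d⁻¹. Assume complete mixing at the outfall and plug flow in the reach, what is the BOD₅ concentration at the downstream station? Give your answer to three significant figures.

3.64 mg/L

Conservation of mass: C = (11400·2.400 + 1100·37.00) / 12500 = 68060/12500 = 5.445 mg/L.
Applying C = C₀e^(−kt): 5.445 × 0.6687 = 3.641 mg/L.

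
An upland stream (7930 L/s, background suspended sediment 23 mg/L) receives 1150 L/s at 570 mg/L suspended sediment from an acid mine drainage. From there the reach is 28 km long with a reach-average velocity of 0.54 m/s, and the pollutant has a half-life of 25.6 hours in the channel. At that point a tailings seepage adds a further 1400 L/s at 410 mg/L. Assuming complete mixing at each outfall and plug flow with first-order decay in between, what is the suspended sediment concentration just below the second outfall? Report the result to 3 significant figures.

Conservation of mass: C = (7930·23.00 + 1150·570.0) / 9080 = 837900/9080 = 92.28 mg/L; combined flow 9080 L/s.
Travel time t = 28·1000 / 0.54 = 51850 s = 14.40 h.
Half-life 25.6 h → k = ln 2 / 25.6 = 0.02708 h⁻¹ = 0.6498 d⁻¹.
Applying C = C₀e^(−kt): 92.28 × 0.6771 = 62.48 mg/L.
Second outfall: C = (9080·62.48 + 1400·410.0)/10480 = 108.9 mg/L.

109 mg/L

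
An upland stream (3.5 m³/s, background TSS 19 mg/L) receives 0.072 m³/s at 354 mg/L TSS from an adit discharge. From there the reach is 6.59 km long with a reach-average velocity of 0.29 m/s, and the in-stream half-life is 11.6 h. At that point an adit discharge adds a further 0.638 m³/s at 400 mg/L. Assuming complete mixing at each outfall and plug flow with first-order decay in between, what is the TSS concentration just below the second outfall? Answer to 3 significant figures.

Flow-weighted average: C = (3.500·19.00 + 0.07200·354.0) / 3.572 = 91.99/3.572 = 25.75 mg/L; combined flow 3.572 m³/s.
Travel time t = 6.59·1000 / 0.29 = 22720 s = 6.312 h.
Half-life 11.6 h → k = ln 2 / 11.6 = 0.05975 h⁻¹ = 1.434 d⁻¹.
After decay, C = 25.75 × e^(−kt) = 25.75 × 0.6858 = 17.66 mg/L.
Second outfall: C = (3.572·17.66 + 0.6380·400.0)/4.210 = 75.60 mg/L.

75.6 mg/L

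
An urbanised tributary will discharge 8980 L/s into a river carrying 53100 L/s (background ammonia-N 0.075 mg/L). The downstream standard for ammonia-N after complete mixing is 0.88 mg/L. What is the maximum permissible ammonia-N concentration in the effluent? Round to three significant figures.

5.64 mg/L

At the limit, (Qr·Cr + Qe·Cₑ)/(Qr + Qe) = 0.88:
Cₑ = (62080·0.88 − 53100·0.07500) / 8980 = 5.640 mg/L.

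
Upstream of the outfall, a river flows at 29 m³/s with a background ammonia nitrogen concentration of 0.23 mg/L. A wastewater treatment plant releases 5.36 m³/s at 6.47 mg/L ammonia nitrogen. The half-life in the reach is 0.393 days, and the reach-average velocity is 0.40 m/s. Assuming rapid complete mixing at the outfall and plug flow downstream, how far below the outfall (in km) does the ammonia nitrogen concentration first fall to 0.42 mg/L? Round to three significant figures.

Mixed concentration C = ΣQC/ΣQ = (29.00·0.2300 + 5.360·6.470) / 34.36 = 41.35/34.36 = 1.203 mg/L.
Half-life 0.393 d → k = ln 2 / 0.393 = 1.764 d⁻¹.
Set 1.203·exp(−k·t) = 0.42 → t = ln(1.203/0.42)/k = 51570 s = 14.32 h.
Distance = v·t = 0.40·51570 = 20630 m = 20.63 km.

20.6 km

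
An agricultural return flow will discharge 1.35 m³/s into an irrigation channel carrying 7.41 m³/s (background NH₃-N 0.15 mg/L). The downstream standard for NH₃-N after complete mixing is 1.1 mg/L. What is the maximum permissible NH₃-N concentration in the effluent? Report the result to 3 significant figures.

6.31 mg/L

At the limit, (Qr·Cr + Qe·Cₑ)/(Qr + Qe) = 1.1:
Cₑ = (8.760·1.1 − 7.410·0.1500) / 1.350 = 6.314 mg/L.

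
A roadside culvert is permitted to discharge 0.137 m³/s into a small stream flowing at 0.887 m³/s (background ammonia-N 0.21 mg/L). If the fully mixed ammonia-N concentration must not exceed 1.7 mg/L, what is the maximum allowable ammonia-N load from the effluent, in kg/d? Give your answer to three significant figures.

134 kg/d

Mass balance at the limit: 0.8870·0.2100 + 0.1370·Cₑ = 1.024·1.7 → Cₑ = 11.35 mg/L.
Load = 0.1370 m³/s × 11.35 g/m³ × 86 400 s/d = 134.3 kg/d.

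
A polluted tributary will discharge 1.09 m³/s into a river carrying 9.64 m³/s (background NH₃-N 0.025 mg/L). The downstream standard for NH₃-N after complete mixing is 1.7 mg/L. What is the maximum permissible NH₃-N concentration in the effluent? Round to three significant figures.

At the limit, (Qr·Cr + Qe·Cₑ)/(Qr + Qe) = 1.7:
Cₑ = (10.73·1.7 − 9.640·0.02500) / 1.090 = 16.51 mg/L.

16.5 mg/L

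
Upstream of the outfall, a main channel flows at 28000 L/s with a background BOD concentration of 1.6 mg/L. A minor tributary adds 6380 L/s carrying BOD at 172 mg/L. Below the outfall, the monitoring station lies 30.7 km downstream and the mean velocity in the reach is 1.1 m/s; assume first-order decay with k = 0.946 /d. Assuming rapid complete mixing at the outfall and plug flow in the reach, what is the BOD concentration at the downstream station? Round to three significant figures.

Mixed concentration C = ΣQC/ΣQ = (28000·1.600 + 6380·172.0) / 34380 = 1142000/34380 = 33.22 mg/L.
Travel time t = 30.7·1000 / 1.1 = 27910 s = 7.753 h.
Applying C = C₀e^(−kt): 33.22 × 0.7367 = 24.47 mg/L.

24.5 mg/L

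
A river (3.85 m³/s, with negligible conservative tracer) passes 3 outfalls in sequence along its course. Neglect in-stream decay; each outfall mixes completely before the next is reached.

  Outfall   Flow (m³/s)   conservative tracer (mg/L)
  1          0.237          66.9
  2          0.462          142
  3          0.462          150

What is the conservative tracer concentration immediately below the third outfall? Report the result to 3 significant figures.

Below outfall 1: Q → 4.087 m³/s, C = (3.850·0 + 0.2370·66.90)/4.087 = 3.879 mg/L.
Below outfall 2: Q → 4.549 m³/s, C = (4.087·3.879 + 0.4620·142.0)/4.549 = 17.91 mg/L.
Below outfall 3: Q → 5.011 m³/s, C = (4.549·17.91 + 0.4620·150.0)/5.011 = 30.09 mg/L.

30.1 mg/L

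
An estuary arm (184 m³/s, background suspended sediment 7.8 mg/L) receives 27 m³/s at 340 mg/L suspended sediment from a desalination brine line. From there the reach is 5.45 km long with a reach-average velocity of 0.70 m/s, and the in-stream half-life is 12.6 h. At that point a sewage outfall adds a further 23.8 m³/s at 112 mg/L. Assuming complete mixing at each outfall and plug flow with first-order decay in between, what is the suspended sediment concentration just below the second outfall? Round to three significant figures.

51.5 mg/L

Mixed concentration C = ΣQC/ΣQ = (184.0·7.800 + 27.00·340.0) / 211.0 = 10620/211.0 = 50.31 mg/L; combined flow 211.0 m³/s.
Travel time t = 5.45·1000 / 0.70 = 7786 s = 2.163 h.
Half-life 12.6 h → k = ln 2 / 12.6 = 0.05501 h⁻¹ = 1.320 d⁻¹.
First-order decay: C = 50.31·exp(−k·t) = 50.31·0.8878 = 44.67 mg/L.
At the second outfall, C = (211.0·44.67 + 23.80·112.0) / (211.0 + 23.80) = 51.49 mg/L.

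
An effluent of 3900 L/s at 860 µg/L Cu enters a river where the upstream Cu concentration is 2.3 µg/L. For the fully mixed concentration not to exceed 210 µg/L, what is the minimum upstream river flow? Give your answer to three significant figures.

12200 L/s

Set C_mix = 210: (Q·2.300 + 3900·860.0) / (Q + 3900) = 210
→ Q = 3900·(860.0 − 210)/(210 − 2.300) = 12210 L/s.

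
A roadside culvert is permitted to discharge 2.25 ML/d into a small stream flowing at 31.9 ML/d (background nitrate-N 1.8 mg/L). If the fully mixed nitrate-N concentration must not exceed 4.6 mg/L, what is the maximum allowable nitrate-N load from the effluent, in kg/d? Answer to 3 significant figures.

Mass balance at the limit: 31.90·1.800 + 2.250·Cₑ = 34.15·4.6 → Cₑ = 44.30 mg/L.
2.250 ML/d = 0.02604 m³/s. Load = 0.02604 m³/s × 44.30 g/m³ × 86 400 s/d = 99.67 kg/d.

99.7 kg/d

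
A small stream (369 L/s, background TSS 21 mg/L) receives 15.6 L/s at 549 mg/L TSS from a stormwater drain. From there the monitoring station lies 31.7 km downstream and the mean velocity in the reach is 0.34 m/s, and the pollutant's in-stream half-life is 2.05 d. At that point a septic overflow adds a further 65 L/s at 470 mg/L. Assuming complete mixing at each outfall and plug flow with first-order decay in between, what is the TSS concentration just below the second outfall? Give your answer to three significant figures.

93.1 mg/L

After mixing, C = (369.0·21.00 + 15.60·549.0) / 384.6 = 16310/384.6 = 42.42 mg/L; combined flow 384.6 L/s.
Travel time t = 31.7·1000 / 0.34 = 93240 s = 25.90 h.
Half-life 2.05 d → k = ln 2 / 2.05 = 0.3381 d⁻¹.
First-order decay: C = 42.42·exp(−k·t) = 42.42·0.6943 = 29.45 mg/L.
Second outfall: C = (384.6·29.45 + 65.00·470.0)/449.6 = 93.14 mg/L.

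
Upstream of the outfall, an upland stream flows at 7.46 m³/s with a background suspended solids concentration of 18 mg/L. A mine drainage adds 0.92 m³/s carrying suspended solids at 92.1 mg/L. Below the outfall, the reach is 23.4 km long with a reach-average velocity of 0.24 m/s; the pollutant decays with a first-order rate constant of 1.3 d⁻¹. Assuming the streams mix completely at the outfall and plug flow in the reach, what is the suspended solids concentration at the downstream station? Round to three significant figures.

6.03 mg/L

After mixing, C = (7.460·18.00 + 0.9200·92.10) / 8.380 = 219.0/8.380 = 26.14 mg/L.
Travel time t = 23.4·1000 / 0.24 = 97500 s = 27.08 h.
After decay, C = 26.14 × e^(−kt) = 26.14 × 0.2306 = 6.027 mg/L.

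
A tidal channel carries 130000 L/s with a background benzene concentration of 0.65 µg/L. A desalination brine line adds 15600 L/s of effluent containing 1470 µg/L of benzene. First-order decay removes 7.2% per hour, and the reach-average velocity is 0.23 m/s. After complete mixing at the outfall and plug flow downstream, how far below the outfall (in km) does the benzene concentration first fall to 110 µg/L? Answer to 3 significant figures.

4.02 km

Mass balance: C = (130000·0.6500 + 15600·1470) / 145600 = 23020000/145600 = 158.1 µg/L.
7.2%/h lost → k = −ln(1 − 0.072) = 0.07472 h⁻¹.
Set 158.1·exp(−k·t) = 110 → t = ln(158.1/110)/k = 17470 s = 4.853 h.
Distance = v·t = 0.23·17470 = 4018 m = 4.018 km.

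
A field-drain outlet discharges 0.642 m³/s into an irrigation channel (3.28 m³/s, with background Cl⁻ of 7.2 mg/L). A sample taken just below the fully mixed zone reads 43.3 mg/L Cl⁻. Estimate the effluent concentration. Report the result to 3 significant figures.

Mass balance: 3.280·7.200 + 0.6420·Cₑ = 3.922·43.30
→ Cₑ = (3.922·43.30 − 3.280·7.200) / 0.6420 = 227.7 mg/L.

228 mg/L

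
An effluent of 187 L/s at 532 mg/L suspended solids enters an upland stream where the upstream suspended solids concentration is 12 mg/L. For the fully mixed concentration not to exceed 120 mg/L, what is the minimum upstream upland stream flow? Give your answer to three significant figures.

713 L/s

Set C_mix = 120: (Q·12.00 + 187.0·532.0) / (Q + 187.0) = 120
→ Q = 187.0·(532.0 − 120)/(120 − 12.00) = 713.4 L/s.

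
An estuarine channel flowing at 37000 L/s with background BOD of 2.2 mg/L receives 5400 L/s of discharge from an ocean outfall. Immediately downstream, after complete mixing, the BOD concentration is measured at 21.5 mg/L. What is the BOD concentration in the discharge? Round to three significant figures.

Mass balance: 37000·2.200 + 5400·Cₑ = 42400·21.50
→ Cₑ = (42400·21.50 − 37000·2.200) / 5400 = 153.7 mg/L.

154 mg/L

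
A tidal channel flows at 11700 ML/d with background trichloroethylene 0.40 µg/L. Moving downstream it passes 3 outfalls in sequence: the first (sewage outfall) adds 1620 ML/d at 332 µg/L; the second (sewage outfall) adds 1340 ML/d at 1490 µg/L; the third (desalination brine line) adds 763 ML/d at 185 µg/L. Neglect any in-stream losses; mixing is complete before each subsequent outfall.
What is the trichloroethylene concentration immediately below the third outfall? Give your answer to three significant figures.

174 µg/L

Outfall 1: combined Q = 13320 ML/d; C = (11700·0.4000 + 1620·332.0)/13320 = 40.73 µg/L.
Outfall 2: combined Q = 14660 ML/d; C = (13320·40.73 + 1340·1490)/14660 = 173.2 µg/L.
Outfall 3: combined Q = 15420 ML/d; C = (14660·173.2 + 763.0·185.0)/15420 = 173.8 µg/L.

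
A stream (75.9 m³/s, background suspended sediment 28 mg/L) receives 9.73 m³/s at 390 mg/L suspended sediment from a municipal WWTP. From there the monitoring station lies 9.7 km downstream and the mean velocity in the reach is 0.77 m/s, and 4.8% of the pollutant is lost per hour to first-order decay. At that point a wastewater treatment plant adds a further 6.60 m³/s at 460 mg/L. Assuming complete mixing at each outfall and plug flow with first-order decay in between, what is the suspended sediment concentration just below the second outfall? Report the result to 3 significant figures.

After mixing, C = (75.90·28.00 + 9.730·390.0) / 85.63 = 5920/85.63 = 69.13 mg/L; combined flow 85.63 m³/s.
Travel time t = 9.7·1000 / 0.77 = 12600 s = 3.499 h.
4.8%/h lost → k = −ln(1 − 0.048) = 0.04919 h⁻¹.
Decay over the reach: 69.13·exp(−kt) = 69.13·0.8419 = 58.20 mg/L.
Second outfall: C = (85.63·58.20 + 6.600·460.0)/92.23 = 86.95 mg/L.

87.0 mg/L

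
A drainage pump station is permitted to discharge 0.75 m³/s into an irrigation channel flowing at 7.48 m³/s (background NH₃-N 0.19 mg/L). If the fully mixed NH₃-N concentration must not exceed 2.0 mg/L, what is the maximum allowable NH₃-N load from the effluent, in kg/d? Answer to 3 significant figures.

Mass balance at the limit: 7.480·0.1900 + 0.7500·Cₑ = 8.230·2.0 → Cₑ = 20.05 mg/L.
Load = 0.7500 m³/s × 20.05 g/m³ × 86 400 s/d = 1299 kg/d.

1300 kg/d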